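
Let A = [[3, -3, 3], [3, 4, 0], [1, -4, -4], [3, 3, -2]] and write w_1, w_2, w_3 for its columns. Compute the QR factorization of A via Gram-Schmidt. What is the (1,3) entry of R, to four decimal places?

w_1 = (3, 3, 1, 3); ‖w_1‖ = 5.2915, so e_1 = (0.5669, 0.5669, 0.1890, 0.5669).
r_{13} = e_1·w_3 = -0.1890.

r_{13} = -0.1890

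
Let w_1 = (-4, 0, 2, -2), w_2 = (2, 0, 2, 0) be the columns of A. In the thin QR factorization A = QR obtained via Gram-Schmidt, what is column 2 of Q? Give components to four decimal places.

q_2 = (0.4924, 0.0000, 0.8616, -0.1231)

w_1 = (-4, 0, 2, -2); ‖w_1‖ = 4.8990, so q_1 = (-0.8165, 0.0000, 0.4082, -0.4082).
q_1·w_2 = (-0.8165)·2 + 0.0000·0 + 0.4082·2 + (-0.4082)·0 = -0.8165.
u_2 = w_2 + 0.8165·q_1 = (1.3333, 0.0000, 2.3333, -0.3333).
‖u_2‖ = 2.7080, so q_2 = (0.4924, 0.0000, 0.8616, -0.1231).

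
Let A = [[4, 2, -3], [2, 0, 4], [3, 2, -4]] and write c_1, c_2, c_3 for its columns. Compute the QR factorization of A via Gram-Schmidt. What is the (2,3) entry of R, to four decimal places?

c_1 = (4, 2, 3); ‖c_1‖ = 5.3852, so e_1 = (0.7428, 0.3714, 0.5571).
e_1·c_2 = 0.7428·2 + 0.3714·0 + 0.5571·2 = 2.5997.
u_2 = c_2 − 2.5997·e_1 = (0.0690, -0.9655, 0.5517).
‖u_2‖ = 1.1142, so e_2 = (0.0619, -0.8666, 0.4952).
r_{23} = e_2·c_3 = -5.6328.

r_{23} = -5.6328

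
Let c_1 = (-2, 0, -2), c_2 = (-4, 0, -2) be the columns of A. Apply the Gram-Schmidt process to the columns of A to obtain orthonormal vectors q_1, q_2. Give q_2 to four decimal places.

c_1 = (-2, 0, -2); ‖c_1‖ = 2.8284, so q_1 = (-0.7071, 0.0000, -0.7071).
q_1·c_2 = (-0.7071)·(-4) + 0.0000·0 + (-0.7071)·(-2) = 4.2426.
u_2 = c_2 − 4.2426·q_1 = (-1.0000, 0.0000, 1.0000).
‖u_2‖ = 1.4142, so q_2 = (-0.7071, 0.0000, 0.7071).

q_2 = (-0.7071, 0.0000, 0.7071)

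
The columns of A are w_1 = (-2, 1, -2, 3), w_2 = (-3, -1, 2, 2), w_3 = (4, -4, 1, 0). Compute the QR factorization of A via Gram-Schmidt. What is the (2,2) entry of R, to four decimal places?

r_{22} = 3.9087

e_1 = w_1/‖w_1‖ = (-2, 1, -2, 3)/4.2426 = (-0.4714, 0.2357, -0.4714, 0.7071).
r_{12} = e_1·w_2 = 1.6499.
u_2 = w_2 − 1.6499·e_1 = (-2.2222, -1.3889, 2.7778, 0.8333).
r_{22} = ‖u_2‖ = 3.9087.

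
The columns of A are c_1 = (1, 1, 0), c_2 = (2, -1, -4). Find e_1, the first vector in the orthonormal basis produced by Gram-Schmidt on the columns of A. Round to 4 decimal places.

e_1 = c_1/‖c_1‖ = (1, 1, 0)/1.4142 = (0.7071, 0.7071, 0.0000).

e_1 = (0.7071, 0.7071, 0.0000)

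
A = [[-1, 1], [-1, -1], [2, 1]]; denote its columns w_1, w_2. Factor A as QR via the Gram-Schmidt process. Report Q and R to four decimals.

w_1 = (-1, -1, 2); ‖w_1‖ = 2.4495, so q_1 = (-0.4082, -0.4082, 0.8165).
q_1·w_2 = (-0.4082)·1 + (-0.4082)·(-1) + 0.8165·1 = 0.8165.
u_2 = w_2 − 0.8165·q_1 = (1.3333, -0.6667, 0.3333).
‖u_2‖ = 1.5275, so q_2 = (0.8729, -0.4364, 0.2182).

Q = [[-0.4082, 0.8729], [-0.4082, -0.4364], [0.8165, 0.2182]], R = [[2.4495, 0.8165], [0.0000, 1.5275]]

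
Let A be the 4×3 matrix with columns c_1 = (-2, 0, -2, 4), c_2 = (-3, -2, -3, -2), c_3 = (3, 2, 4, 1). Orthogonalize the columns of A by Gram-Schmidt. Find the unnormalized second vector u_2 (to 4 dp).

u_2 = (-2.6667, -2.0000, -2.6667, -2.6667)

c_1 = (-2, 0, -2, 4); ‖c_1‖ = 4.8990, so e_1 = (-0.4082, 0.0000, -0.4082, 0.8165).
e_1·c_2 = (-0.4082)·(-3) + 0.0000·(-2) + (-0.4082)·(-3) + 0.8165·(-2) = 0.8165.
u_2 = c_2 − 0.8165·e_1 = (-2.6667, -2.0000, -2.6667, -2.6667).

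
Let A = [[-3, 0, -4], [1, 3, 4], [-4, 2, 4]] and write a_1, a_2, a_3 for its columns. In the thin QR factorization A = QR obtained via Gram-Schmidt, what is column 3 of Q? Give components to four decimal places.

e_3 = (-0.7913, -0.3391, 0.5087)

a_1 = (-3, 1, -4); ‖a_1‖ = 5.0990, so e_1 = (-0.5883, 0.1961, -0.7845).
e_1·a_2 = (-0.5883)·0 + 0.1961·3 + (-0.7845)·2 = -0.9806.
u_2 = a_2 + 0.9806·e_1 = (-0.5769, 3.1923, 1.2308).
‖u_2‖ = 3.4696, so e_2 = (-0.1663, 0.9201, 0.3547).
e_1·a_3 = (-0.5883)·(-4) + 0.1961·4 + (-0.7845)·4 = 0.0000; e_2·a_3 = (-0.1663)·(-4) + 0.9201·4 + 0.3547·4 = 5.7643.
u_3 = a_3 + 0.0000·e_1 − 5.7643·e_2 = (-3.0415, -1.3035, 1.9553).
‖u_3‖ = 3.8436, so e_3 = (-0.7913, -0.3391, 0.5087).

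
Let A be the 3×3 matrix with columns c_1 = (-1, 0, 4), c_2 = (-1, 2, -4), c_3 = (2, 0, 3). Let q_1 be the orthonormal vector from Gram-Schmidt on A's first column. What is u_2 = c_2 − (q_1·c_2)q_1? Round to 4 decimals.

u_2 = (-1.8824, 2.0000, -0.4706)

c_1 = (-1, 0, 4); ‖c_1‖ = 4.1231, so q_1 = (-0.2425, 0.0000, 0.9701).
q_1·c_2 = (-0.2425)·(-1) + 0.0000·2 + 0.9701·(-4) = -3.6380.
u_2 = c_2 + 3.6380·q_1 = (-1.8824, 2.0000, -0.4706).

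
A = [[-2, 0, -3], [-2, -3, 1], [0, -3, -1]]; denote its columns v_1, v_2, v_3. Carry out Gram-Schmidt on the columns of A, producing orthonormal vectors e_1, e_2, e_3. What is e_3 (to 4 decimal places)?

e_3 = (-0.5774, 0.5774, -0.5774)

v_1 = (-2, -2, 0); ‖v_1‖ = 2.8284, so e_1 = (-0.7071, -0.7071, 0.0000).
e_1·v_2 = (-0.7071)·0 + (-0.7071)·(-3) + 0.0000·(-3) = 2.1213.
u_2 = v_2 − 2.1213·e_1 = (1.5000, -1.5000, -3.0000).
‖u_2‖ = 3.6742, so e_2 = (0.4082, -0.4082, -0.8165).
e_1·v_3 = (-0.7071)·(-3) + (-0.7071)·1 + 0.0000·(-1) = 1.4142; e_2·v_3 = 0.4082·(-3) + (-0.4082)·1 + (-0.8165)·(-1) = -0.8165.
u_3 = v_3 − 1.4142·e_1 + 0.8165·e_2 = (-1.6667, 1.6667, -1.6667).
‖u_3‖ = 2.8868, so e_3 = (-0.5774, 0.5774, -0.5774).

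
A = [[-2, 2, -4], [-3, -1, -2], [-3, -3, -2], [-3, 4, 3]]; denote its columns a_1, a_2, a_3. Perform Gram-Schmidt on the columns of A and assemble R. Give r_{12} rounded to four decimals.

r_{12} = -0.7184

a_1 = (-2, -3, -3, -3); ‖a_1‖ = 5.5678, so e_1 = (-0.3592, -0.5388, -0.5388, -0.5388).
r_{12} = e_1·a_2 = -0.7184.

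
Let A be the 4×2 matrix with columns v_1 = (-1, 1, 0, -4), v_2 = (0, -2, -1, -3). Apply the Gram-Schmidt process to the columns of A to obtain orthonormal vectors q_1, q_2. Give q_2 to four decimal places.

v_1 = (-1, 1, 0, -4); ‖v_1‖ = 4.2426, so q_1 = (-0.2357, 0.2357, 0.0000, -0.9428).
q_1·v_2 = (-0.2357)·0 + 0.2357·(-2) + 0.0000·(-1) + (-0.9428)·(-3) = 2.3570.
u_2 = v_2 − 2.3570·q_1 = (0.5556, -2.5556, -1.0000, -0.7778).
‖u_2‖ = 2.9059, so q_2 = (0.1912, -0.8794, -0.3441, -0.2677).

q_2 = (0.1912, -0.8794, -0.3441, -0.2677)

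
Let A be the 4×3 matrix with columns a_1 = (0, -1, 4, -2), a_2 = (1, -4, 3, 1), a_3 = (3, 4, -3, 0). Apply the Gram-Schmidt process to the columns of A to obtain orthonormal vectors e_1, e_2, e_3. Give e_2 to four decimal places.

e_1 = a_1/‖a_1‖ = (0, -1, 4, -2)/4.5826 = (0.0000, -0.2182, 0.8729, -0.4364).
r_{12} = e_1·a_2 = 3.0551.
u_2 = a_2 − 3.0551·e_1 = (1.0000, -3.3333, 0.3333, 2.3333).
‖u_2‖ = 4.2032, so e_2 = (0.2379, -0.7931, 0.0793, 0.5551).

e_2 = (0.2379, -0.7931, 0.0793, 0.5551)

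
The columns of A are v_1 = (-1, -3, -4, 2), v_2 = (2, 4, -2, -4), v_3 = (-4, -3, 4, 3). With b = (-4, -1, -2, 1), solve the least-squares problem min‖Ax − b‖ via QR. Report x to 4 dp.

e_1 = v_1/‖v_1‖ = (-1, -3, -4, 2)/5.4772 = (-0.1826, -0.5477, -0.7303, 0.3651).
r_{12} = e_1·v_2 = -2.5560.
u_2 = v_2 + 2.5560·e_1 = (1.5333, 2.6000, -3.8667, -3.0667).
‖u_2‖ = 5.7850, so e_2 = (0.2651, 0.4494, -0.6684, -0.5301).
r_{13} = e_1·v_3 = 0.5477; r_{23} = e_2·v_3 = -6.6724.
u_3 = v_3 − 0.5477·e_1 + 6.6724·e_2 = (-2.1315, 0.2988, -0.0598, -0.7371).
‖u_3‖ = 2.2758, so e_3 = (-0.9366, 0.1313, -0.0263, -0.3239).
Qᵀb = (3.1038, -0.7030, 3.3437).
Back-substitute: x_3 = 3.3437/2.2758 = 1.4692.
x_2 = (-0.7030 + 6.6724·1.4692)/5.7850 = 1.5731.
x_1 = (3.1038 + 2.5560·1.5731 − 0.5477·1.4692)/5.4772 = 1.1538.

x = (1.1538, 1.5731, 1.4692)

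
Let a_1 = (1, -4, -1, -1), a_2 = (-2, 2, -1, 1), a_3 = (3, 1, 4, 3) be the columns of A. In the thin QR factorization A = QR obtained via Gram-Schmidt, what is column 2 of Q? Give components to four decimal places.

a_1 = (1, -4, -1, -1); ‖a_1‖ = 4.3589, so q_1 = (0.2294, -0.9177, -0.2294, -0.2294).
q_1·a_2 = 0.2294·(-2) + (-0.9177)·2 + (-0.2294)·(-1) + (-0.2294)·1 = -2.2942.
u_2 = a_2 + 2.2942·q_1 = (-1.4737, -0.1053, -1.5263, 0.4737).
‖u_2‖ = 2.1764, so q_2 = (-0.6771, -0.0484, -0.7013, 0.2176).

q_2 = (-0.6771, -0.0484, -0.7013, 0.2176)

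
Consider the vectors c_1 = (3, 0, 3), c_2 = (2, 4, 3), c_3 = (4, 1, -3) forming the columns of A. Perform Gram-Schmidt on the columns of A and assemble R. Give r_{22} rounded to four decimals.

r_{22} = 4.0620

c_1 = (3, 0, 3); ‖c_1‖ = 4.2426, so e_1 = (0.7071, 0.0000, 0.7071).
e_1·c_2 = 0.7071·2 + 0.0000·4 + 0.7071·3 = 3.5355.
u_2 = c_2 − 3.5355·e_1 = (-0.5000, 4.0000, 0.5000).
r_{22} = ‖u_2‖ = 4.0620.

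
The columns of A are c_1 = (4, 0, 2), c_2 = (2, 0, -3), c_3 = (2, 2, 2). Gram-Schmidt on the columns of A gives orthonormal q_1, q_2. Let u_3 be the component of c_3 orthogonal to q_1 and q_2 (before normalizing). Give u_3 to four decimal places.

c_1 = (4, 0, 2); ‖c_1‖ = 4.4721, so q_1 = (0.8944, 0.0000, 0.4472).
q_1·c_2 = 0.8944·2 + 0.0000·0 + 0.4472·(-3) = 0.4472.
u_2 = c_2 − 0.4472·q_1 = (1.6000, 0.0000, -3.2000).
‖u_2‖ = 3.5777, so q_2 = (0.4472, 0.0000, -0.8944).
q_1·c_3 = 0.8944·2 + 0.0000·2 + 0.4472·2 = 2.6833; q_2·c_3 = 0.4472·2 + 0.0000·2 + (-0.8944)·2 = -0.8944.
u_3 = c_3 − 2.6833·q_1 + 0.8944·q_2 = (0.0000, 2.0000, 0.0000).

u_3 = (0.0000, 2.0000, 0.0000)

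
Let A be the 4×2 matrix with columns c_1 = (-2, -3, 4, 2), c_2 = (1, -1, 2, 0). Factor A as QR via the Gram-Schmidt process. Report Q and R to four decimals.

c_1 = (-2, -3, 4, 2); ‖c_1‖ = 5.7446, so q_1 = (-0.3482, -0.5222, 0.6963, 0.3482).
q_1·c_2 = (-0.3482)·1 + (-0.5222)·(-1) + 0.6963·2 + 0.3482·0 = 1.5667.
u_2 = c_2 − 1.5667·q_1 = (1.5455, -0.1818, 0.9091, -0.5455).
‖u_2‖ = 1.8829, so q_2 = (0.8208, -0.0966, 0.4828, -0.2897).

Q = [[-0.3482, 0.8208], [-0.5222, -0.0966], [0.6963, 0.4828], [0.3482, -0.2897]], R = [[5.7446, 1.5667], [0.0000, 1.8829]]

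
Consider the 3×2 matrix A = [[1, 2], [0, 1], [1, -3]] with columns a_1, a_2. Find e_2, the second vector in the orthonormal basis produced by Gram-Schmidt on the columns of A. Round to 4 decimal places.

e_2 = (0.6804, 0.2722, -0.6804)

a_1 = (1, 0, 1); ‖a_1‖ = 1.4142, so e_1 = (0.7071, 0.0000, 0.7071).
e_1·a_2 = 0.7071·2 + 0.0000·1 + 0.7071·(-3) = -0.7071.
u_2 = a_2 + 0.7071·e_1 = (2.5000, 1.0000, -2.5000).
‖u_2‖ = 3.6742, so e_2 = (0.6804, 0.2722, -0.6804).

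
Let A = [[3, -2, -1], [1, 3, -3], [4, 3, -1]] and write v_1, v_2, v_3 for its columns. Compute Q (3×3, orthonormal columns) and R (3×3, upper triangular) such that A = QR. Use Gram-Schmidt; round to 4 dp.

v_1 = (3, 1, 4); ‖v_1‖ = 5.0990, so e_1 = (0.5883, 0.1961, 0.7845).
e_1·v_2 = 0.5883·(-2) + 0.1961·3 + 0.7845·3 = 1.7650.
u_2 = v_2 − 1.7650·e_1 = (-3.0385, 2.6538, 1.6154).
‖u_2‖ = 4.3456, so e_2 = (-0.6992, 0.6107, 0.3717).
e_1·v_3 = 0.5883·(-1) + 0.1961·(-3) + 0.7845·(-1) = -1.9612; e_2·v_3 = (-0.6992)·(-1) + 0.6107·(-3) + 0.3717·(-1) = -1.5046.
u_3 = v_3 + 1.9612·e_1 + 1.5046·e_2 = (-0.8982, -1.6965, 1.0978).
‖u_3‖ = 2.2113, so e_3 = (-0.4062, -0.7672, 0.4964).

Q = [[0.5883, -0.6992, -0.4062], [0.1961, 0.6107, -0.7672], [0.7845, 0.3717, 0.4964]], R = [[5.0990, 1.7650, -1.9612], [0.0000, 4.3456, -1.5046], [0.0000, 0.0000, 2.2113]]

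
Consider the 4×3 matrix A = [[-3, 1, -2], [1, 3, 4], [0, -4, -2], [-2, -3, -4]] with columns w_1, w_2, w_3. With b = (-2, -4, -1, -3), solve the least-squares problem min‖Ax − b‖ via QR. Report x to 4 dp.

w_1 = (-3, 1, 0, -2); ‖w_1‖ = 3.7417, so e_1 = (-0.8018, 0.2673, 0.0000, -0.5345).
e_1·w_2 = (-0.8018)·1 + 0.2673·3 + 0.0000·(-4) + (-0.5345)·(-3) = 1.6036.
u_2 = w_2 − 1.6036·e_1 = (2.2857, 2.5714, -4.0000, -2.1429).
‖u_2‖ = 5.6946, so e_2 = (0.4014, 0.4516, -0.7024, -0.3763).
e_1·w_3 = (-0.8018)·(-2) + 0.2673·4 + 0.0000·(-2) + (-0.5345)·(-4) = 4.8107; e_2·w_3 = 0.4014·(-2) + 0.4516·4 + (-0.7024)·(-2) + (-0.3763)·(-4) = 3.9135.
u_3 = w_3 − 4.8107·e_1 − 3.9135·e_2 = (0.2863, 0.9471, 0.7489, 0.0441).
‖u_3‖ = 1.2417, so e_3 = (0.2306, 0.7628, 0.6031, 0.0355).
Qᵀb = (2.1381, -0.7777, -4.2218).
Back-substitute: x_3 = -4.2218/1.2417 = -3.4000.
x_2 = (-0.7777 − 3.9135·(-3.4000))/5.6946 = 2.2000.
x_1 = (2.1381 − 1.6036·2.2000 − 4.8107·(-3.4000))/3.7417 = 4.0000.

x = (4.0000, 2.2000, -3.4000)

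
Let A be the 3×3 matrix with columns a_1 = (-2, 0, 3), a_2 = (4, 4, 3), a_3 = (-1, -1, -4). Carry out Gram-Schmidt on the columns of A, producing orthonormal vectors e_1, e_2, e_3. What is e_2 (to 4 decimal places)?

e_2 = (0.6493, 0.6253, 0.4329)

a_1 = (-2, 0, 3); ‖a_1‖ = 3.6056, so e_1 = (-0.5547, 0.0000, 0.8321).
e_1·a_2 = (-0.5547)·4 + 0.0000·4 + 0.8321·3 = 0.2774.
u_2 = a_2 − 0.2774·e_1 = (4.1538, 4.0000, 2.7692).
‖u_2‖ = 6.3971, so e_2 = (0.6493, 0.6253, 0.4329).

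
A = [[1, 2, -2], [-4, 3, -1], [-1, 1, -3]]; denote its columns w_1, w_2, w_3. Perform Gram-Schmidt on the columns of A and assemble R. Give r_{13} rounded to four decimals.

r_{13} = 1.1785

w_1 = (1, -4, -1); ‖w_1‖ = 4.2426, so e_1 = (0.2357, -0.9428, -0.2357).
r_{13} = e_1·w_3 = 1.1785.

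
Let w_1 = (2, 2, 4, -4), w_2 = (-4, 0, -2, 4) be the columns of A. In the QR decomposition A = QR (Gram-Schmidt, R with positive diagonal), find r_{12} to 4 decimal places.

r_{12} = -5.0596

w_1 = (2, 2, 4, -4); ‖w_1‖ = 6.3246, so e_1 = (0.3162, 0.3162, 0.6325, -0.6325).
r_{12} = e_1·w_2 = -5.0596.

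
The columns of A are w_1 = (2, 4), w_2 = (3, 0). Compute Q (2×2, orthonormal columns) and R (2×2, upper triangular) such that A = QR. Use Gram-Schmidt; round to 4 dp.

Q = [[0.4472, 0.8944], [0.8944, -0.4472]], R = [[4.4721, 1.3416], [0.0000, 2.6833]]

w_1 = (2, 4); ‖w_1‖ = 4.4721, so q_1 = (0.4472, 0.8944).
q_1·w_2 = 0.4472·3 + 0.8944·0 = 1.3416.
u_2 = w_2 − 1.3416·q_1 = (2.4000, -1.2000).
‖u_2‖ = 2.6833, so q_2 = (0.8944, -0.4472).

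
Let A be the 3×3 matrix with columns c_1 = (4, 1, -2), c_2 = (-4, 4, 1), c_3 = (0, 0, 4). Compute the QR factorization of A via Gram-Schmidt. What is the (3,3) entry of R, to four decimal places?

c_1 = (4, 1, -2); ‖c_1‖ = 4.5826, so e_1 = (0.8729, 0.2182, -0.4364).
e_1·c_2 = 0.8729·(-4) + 0.2182·4 + (-0.4364)·1 = -3.0551.
u_2 = c_2 + 3.0551·e_1 = (-1.3333, 4.6667, -0.3333).
‖u_2‖ = 4.8648, so e_2 = (-0.2741, 0.9593, -0.0685).
e_1·c_3 = 0.8729·0 + 0.2182·0 + (-0.4364)·4 = -1.7457; e_2·c_3 = (-0.2741)·0 + 0.9593·0 + (-0.0685)·4 = -0.2741.
u_3 = c_3 + 1.7457·e_1 + 0.2741·e_2 = (1.4487, 0.6439, 3.2193).
r_{33} = ‖u_3‖ = 3.5885.

r_{33} = 3.5885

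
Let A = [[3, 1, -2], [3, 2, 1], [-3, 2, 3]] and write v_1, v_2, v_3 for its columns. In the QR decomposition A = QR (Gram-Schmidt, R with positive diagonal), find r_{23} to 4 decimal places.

r_{23} = 2.4910

q_1 = v_1/‖v_1‖ = (3, 3, -3)/5.1962 = (0.5774, 0.5774, -0.5774).
r_{12} = q_1·v_2 = 0.5774.
u_2 = v_2 − 0.5774·q_1 = (0.6667, 1.6667, 2.3333).
‖u_2‖ = 2.9439, so q_2 = (0.2265, 0.5661, 0.7926).
r_{23} = q_2·v_3 = 2.4910.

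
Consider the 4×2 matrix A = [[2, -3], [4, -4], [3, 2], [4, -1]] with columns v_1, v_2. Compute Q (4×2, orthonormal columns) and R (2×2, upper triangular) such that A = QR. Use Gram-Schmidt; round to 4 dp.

Q = [[0.2981, -0.4595], [0.5963, -0.4837], [0.4472, 0.7255], [0.5963, 0.1693]], R = [[6.7082, -2.9814], [0.0000, 4.5947]]

v_1 = (2, 4, 3, 4); ‖v_1‖ = 6.7082, so e_1 = (0.2981, 0.5963, 0.4472, 0.5963).
e_1·v_2 = 0.2981·(-3) + 0.5963·(-4) + 0.4472·2 + 0.5963·(-1) = -2.9814.
u_2 = v_2 + 2.9814·e_1 = (-2.1111, -2.2222, 3.3333, 0.7778).
‖u_2‖ = 4.5947, so e_2 = (-0.4595, -0.4837, 0.7255, 0.1693).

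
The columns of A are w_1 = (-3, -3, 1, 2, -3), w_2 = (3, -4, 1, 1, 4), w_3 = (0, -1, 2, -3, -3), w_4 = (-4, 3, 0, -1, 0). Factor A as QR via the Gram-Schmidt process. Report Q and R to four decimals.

q_1 = w_1/‖w_1‖ = (-3, -3, 1, 2, -3)/5.6569 = (-0.5303, -0.5303, 0.1768, 0.3536, -0.5303).
r_{12} = q_1·w_2 = -1.0607.
u_2 = w_2 + 1.0607·q_1 = (2.4375, -4.5625, 1.1875, 1.3750, 3.4375).
‖u_2‖ = 6.4711, so q_2 = (0.3767, -0.7051, 0.1835, 0.2125, 0.5312).
r_{13} = q_1·w_3 = 1.4142; r_{23} = q_2·w_3 = -1.1590.
u_3 = w_3 − 1.4142·q_1 + 1.1590·q_2 = (1.1866, -1.0672, 1.9627, -3.2537, -1.6343).
‖u_3‖ = 4.4336, so q_3 = (0.2676, -0.2407, 0.4427, -0.7339, -0.3686).
r_{14} = q_1·w_4 = 0.1768; r_{24} = q_2·w_4 = -3.8344; r_{34} = q_3·w_4 = -1.0587.
u_4 = w_4 − 0.1768·q_1 + 3.8344·q_2 + 1.0587·q_3 = (-2.1786, 0.1355, 1.1411, -1.0248, 1.7403).
‖u_4‖ = 3.1852, so q_4 = (-0.6840, 0.0425, 0.3582, -0.3217, 0.5464).

Q = [[-0.5303, 0.3767, 0.2676, -0.6840], [-0.5303, -0.7051, -0.2407, 0.0425], [0.1768, 0.1835, 0.4427, 0.3582], [0.3536, 0.2125, -0.7339, -0.3217], [-0.5303, 0.5312, -0.3686, 0.5464]], R = [[5.6569, -1.0607, 1.4142, 0.1768], [0.0000, 6.4711, -1.1590, -3.8344], [0.0000, 0.0000, 4.4336, -1.0587], [0.0000, 0.0000, 0.0000, 3.1852]]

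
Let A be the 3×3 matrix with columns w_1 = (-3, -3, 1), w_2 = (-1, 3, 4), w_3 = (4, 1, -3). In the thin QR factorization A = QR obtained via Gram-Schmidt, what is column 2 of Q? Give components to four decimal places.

e_1 = w_1/‖w_1‖ = (-3, -3, 1)/4.3589 = (-0.6882, -0.6882, 0.2294).
r_{12} = e_1·w_2 = -0.4588.
u_2 = w_2 + 0.4588·e_1 = (-1.3158, 2.6842, 4.1053).
‖u_2‖ = 5.0783, so e_2 = (-0.2591, 0.5286, 0.8084).

e_2 = (-0.2591, 0.5286, 0.8084)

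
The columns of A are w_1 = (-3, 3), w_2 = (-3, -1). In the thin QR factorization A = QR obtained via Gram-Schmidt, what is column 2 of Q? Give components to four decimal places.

e_1 = w_1/‖w_1‖ = (-3, 3)/4.2426 = (-0.7071, 0.7071).
r_{12} = e_1·w_2 = 1.4142.
u_2 = w_2 − 1.4142·e_1 = (-2.0000, -2.0000).
‖u_2‖ = 2.8284, so e_2 = (-0.7071, -0.7071).

e_2 = (-0.7071, -0.7071)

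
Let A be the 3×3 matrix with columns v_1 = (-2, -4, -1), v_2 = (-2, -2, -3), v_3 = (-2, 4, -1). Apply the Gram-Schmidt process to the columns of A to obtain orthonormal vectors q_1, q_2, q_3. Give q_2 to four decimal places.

q_2 = (-0.2279, 0.3419, -0.9117)

q_1 = v_1/‖v_1‖ = (-2, -4, -1)/4.5826 = (-0.4364, -0.8729, -0.2182).
r_{12} = q_1·v_2 = 3.2733.
u_2 = v_2 − 3.2733·q_1 = (-0.5714, 0.8571, -2.2857).
‖u_2‖ = 2.5071, so q_2 = (-0.2279, 0.3419, -0.9117).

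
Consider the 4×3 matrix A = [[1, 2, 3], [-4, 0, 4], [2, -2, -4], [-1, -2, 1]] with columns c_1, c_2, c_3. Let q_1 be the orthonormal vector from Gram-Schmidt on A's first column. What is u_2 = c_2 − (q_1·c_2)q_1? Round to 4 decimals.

u_2 = (2.0000, 0.0000, -2.0000, -2.0000)

c_1 = (1, -4, 2, -1); ‖c_1‖ = 4.6904, so q_1 = (0.2132, -0.8528, 0.4264, -0.2132).
q_1·c_2 = 0.2132·2 + (-0.8528)·0 + 0.4264·(-2) + (-0.2132)·(-2) = 0.0000.
u_2 = c_2 + 0.0000·q_1 = (2.0000, 0.0000, -2.0000, -2.0000).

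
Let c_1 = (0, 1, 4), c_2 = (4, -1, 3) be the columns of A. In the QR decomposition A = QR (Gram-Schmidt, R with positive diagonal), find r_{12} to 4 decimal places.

c_1 = (0, 1, 4); ‖c_1‖ = 4.1231, so e_1 = (0.0000, 0.2425, 0.9701).
r_{12} = e_1·c_2 = 2.6679.

r_{12} = 2.6679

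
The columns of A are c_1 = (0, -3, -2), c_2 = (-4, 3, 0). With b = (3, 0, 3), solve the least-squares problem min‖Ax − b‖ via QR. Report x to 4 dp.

x = (-1.0574, -0.8607)

c_1 = (0, -3, -2); ‖c_1‖ = 3.6056, so q_1 = (0.0000, -0.8321, -0.5547).
q_1·c_2 = 0.0000·(-4) + (-0.8321)·3 + (-0.5547)·0 = -2.4962.
u_2 = c_2 + 2.4962·q_1 = (-4.0000, 0.9231, -1.3846).
‖u_2‖ = 4.3323, so q_2 = (-0.9233, 0.2131, -0.3196).
Qᵀb = (-1.6641, -3.7287).
Back-substitute: x_2 = -3.7287/4.3323 = -0.8607.
x_1 = (-1.6641 + 2.4962·(-0.8607))/3.6056 = -1.0574.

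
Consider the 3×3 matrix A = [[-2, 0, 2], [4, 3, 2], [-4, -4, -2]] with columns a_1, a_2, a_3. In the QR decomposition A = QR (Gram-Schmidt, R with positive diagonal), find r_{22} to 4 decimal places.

r_{22} = 1.7951

a_1 = (-2, 4, -4); ‖a_1‖ = 6.0000, so e_1 = (-0.3333, 0.6667, -0.6667).
e_1·a_2 = (-0.3333)·0 + 0.6667·3 + (-0.6667)·(-4) = 4.6667.
u_2 = a_2 − 4.6667·e_1 = (1.5556, -0.1111, -0.8889).
r_{22} = ‖u_2‖ = 1.7951.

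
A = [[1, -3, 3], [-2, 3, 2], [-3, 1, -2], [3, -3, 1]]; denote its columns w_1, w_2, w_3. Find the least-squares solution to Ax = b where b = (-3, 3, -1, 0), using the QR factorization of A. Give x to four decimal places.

x = (0.8947, 1.3158, 0.1316)

e_1 = w_1/‖w_1‖ = (1, -2, -3, 3)/4.7958 = (0.2085, -0.4170, -0.6255, 0.6255).
r_{12} = e_1·w_2 = -4.3788.
u_2 = w_2 + 4.3788·e_1 = (-2.0870, 1.1739, -1.7391, -0.2609).
‖u_2‖ = 2.9709, so e_2 = (-0.7025, 0.3951, -0.5854, -0.0878).
r_{13} = e_1·w_3 = 1.6681; r_{23} = e_2·w_3 = -0.2342.
u_3 = w_3 − 1.6681·e_1 + 0.2342·e_2 = (2.4877, 2.7882, -1.0936, -0.0640).
‖u_3‖ = 3.8939, so e_3 = (0.6389, 0.7160, -0.2808, -0.0164).
Qᵀb = (-1.2511, 3.8782, 0.5124).
Back-substitute: x_3 = 0.5124/3.8939 = 0.1316.
x_2 = (3.8782 + 0.2342·0.1316)/2.9709 = 1.3158.
x_1 = (-1.2511 + 4.3788·1.3158 − 1.6681·0.1316)/4.7958 = 0.8947.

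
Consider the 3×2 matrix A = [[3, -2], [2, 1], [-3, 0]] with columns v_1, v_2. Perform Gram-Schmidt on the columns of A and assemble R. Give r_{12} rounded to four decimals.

r_{12} = -0.8528

v_1 = (3, 2, -3); ‖v_1‖ = 4.6904, so e_1 = (0.6396, 0.4264, -0.6396).
r_{12} = e_1·v_2 = -0.8528.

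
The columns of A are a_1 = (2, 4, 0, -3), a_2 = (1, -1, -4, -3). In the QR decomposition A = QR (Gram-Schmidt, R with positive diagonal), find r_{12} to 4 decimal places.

e_1 = a_1/‖a_1‖ = (2, 4, 0, -3)/5.3852 = (0.3714, 0.7428, 0.0000, -0.5571).
r_{12} = e_1·a_2 = 1.2999.

r_{12} = 1.2999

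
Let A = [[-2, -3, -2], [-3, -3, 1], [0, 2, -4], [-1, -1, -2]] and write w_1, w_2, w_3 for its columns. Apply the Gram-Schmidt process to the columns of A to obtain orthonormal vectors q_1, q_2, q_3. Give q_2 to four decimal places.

q_2 = (-0.3290, 0.1974, 0.9211, 0.0658)

q_1 = w_1/‖w_1‖ = (-2, -3, 0, -1)/3.7417 = (-0.5345, -0.8018, 0.0000, -0.2673).
r_{12} = q_1·w_2 = 4.2762.
u_2 = w_2 − 4.2762·q_1 = (-0.7143, 0.4286, 2.0000, 0.1429).
‖u_2‖ = 2.1712, so q_2 = (-0.3290, 0.1974, 0.9211, 0.0658).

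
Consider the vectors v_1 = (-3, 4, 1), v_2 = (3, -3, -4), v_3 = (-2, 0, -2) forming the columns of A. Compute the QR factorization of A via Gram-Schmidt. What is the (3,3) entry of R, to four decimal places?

r_{33} = 1.9884

v_1 = (-3, 4, 1); ‖v_1‖ = 5.0990, so q_1 = (-0.5883, 0.7845, 0.1961).
q_1·v_2 = (-0.5883)·3 + 0.7845·(-3) + 0.1961·(-4) = -4.9029.
u_2 = v_2 + 4.9029·q_1 = (0.1154, 0.8462, -3.0385).
‖u_2‖ = 3.1562, so q_2 = (0.0366, 0.2681, -0.9627).
q_1·v_3 = (-0.5883)·(-2) + 0.7845·0 + 0.1961·(-2) = 0.7845; q_2·v_3 = 0.0366·(-2) + 0.2681·0 + (-0.9627)·(-2) = 1.8523.
u_3 = v_3 − 0.7845·q_1 − 1.8523·q_2 = (-1.6062, -1.1120, -0.3707).
r_{33} = ‖u_3‖ = 1.9884.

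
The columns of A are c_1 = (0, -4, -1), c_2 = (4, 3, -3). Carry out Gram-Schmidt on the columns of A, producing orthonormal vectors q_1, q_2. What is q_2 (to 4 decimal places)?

q_2 = (0.7398, 0.1632, -0.6528)

c_1 = (0, -4, -1); ‖c_1‖ = 4.1231, so q_1 = (0.0000, -0.9701, -0.2425).
q_1·c_2 = 0.0000·4 + (-0.9701)·3 + (-0.2425)·(-3) = -2.1828.
u_2 = c_2 + 2.1828·q_1 = (4.0000, 0.8824, -3.5294).
‖u_2‖ = 5.4070, so q_2 = (0.7398, 0.1632, -0.6528).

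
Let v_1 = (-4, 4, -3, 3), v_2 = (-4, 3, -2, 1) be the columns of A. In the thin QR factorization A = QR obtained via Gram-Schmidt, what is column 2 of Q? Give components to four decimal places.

v_1 = (-4, 4, -3, 3); ‖v_1‖ = 7.0711, so q_1 = (-0.5657, 0.5657, -0.4243, 0.4243).
q_1·v_2 = (-0.5657)·(-4) + 0.5657·3 + (-0.4243)·(-2) + 0.4243·1 = 5.2326.
u_2 = v_2 − 5.2326·q_1 = (-1.0400, 0.0400, 0.2200, -1.2200).
‖u_2‖ = 1.6186, so q_2 = (-0.6425, 0.0247, 0.1359, -0.7537).

q_2 = (-0.6425, 0.0247, 0.1359, -0.7537)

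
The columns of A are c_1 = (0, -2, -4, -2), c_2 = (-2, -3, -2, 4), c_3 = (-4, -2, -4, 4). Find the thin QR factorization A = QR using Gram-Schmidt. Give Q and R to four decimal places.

Q = [[0.0000, -0.3563, -0.6667], [-0.4082, -0.4454, 0.6667], [-0.8165, -0.1782, -0.3333], [-0.4082, 0.8018, 0.0000]], R = [[4.8990, 1.2247, 2.4495], [0.0000, 5.6125, 6.2361], [0.0000, 0.0000, 2.6667]]

c_1 = (0, -2, -4, -2); ‖c_1‖ = 4.8990, so q_1 = (0.0000, -0.4082, -0.8165, -0.4082).
q_1·c_2 = 0.0000·(-2) + (-0.4082)·(-3) + (-0.8165)·(-2) + (-0.4082)·4 = 1.2247.
u_2 = c_2 − 1.2247·q_1 = (-2.0000, -2.5000, -1.0000, 4.5000).
‖u_2‖ = 5.6125, so q_2 = (-0.3563, -0.4454, -0.1782, 0.8018).
q_1·c_3 = 0.0000·(-4) + (-0.4082)·(-2) + (-0.8165)·(-4) + (-0.4082)·4 = 2.4495; q_2·c_3 = (-0.3563)·(-4) + (-0.4454)·(-2) + (-0.1782)·(-4) + 0.8018·4 = 6.2361.
u_3 = c_3 − 2.4495·q_1 − 6.2361·q_2 = (-1.7778, 1.7778, -0.8889, 0.0000).
‖u_3‖ = 2.6667, so q_3 = (-0.6667, 0.6667, -0.3333, 0.0000).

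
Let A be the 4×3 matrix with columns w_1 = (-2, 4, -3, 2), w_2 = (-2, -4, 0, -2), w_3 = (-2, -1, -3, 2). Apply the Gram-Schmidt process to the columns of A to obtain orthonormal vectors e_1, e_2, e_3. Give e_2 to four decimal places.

e_2 = (-0.7369, -0.5113, -0.3609, -0.2556)

w_1 = (-2, 4, -3, 2); ‖w_1‖ = 5.7446, so e_1 = (-0.3482, 0.6963, -0.5222, 0.3482).
e_1·w_2 = (-0.3482)·(-2) + 0.6963·(-4) + (-0.5222)·0 + 0.3482·(-2) = -2.7852.
u_2 = w_2 + 2.7852·e_1 = (-2.9697, -2.0606, -1.4545, -1.0303).
‖u_2‖ = 4.0302, so e_2 = (-0.7369, -0.5113, -0.3609, -0.2556).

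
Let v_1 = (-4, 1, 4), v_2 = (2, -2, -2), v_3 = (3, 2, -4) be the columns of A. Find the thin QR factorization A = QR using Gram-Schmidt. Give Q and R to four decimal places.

Q = [[-0.6963, -0.1231, -0.7071], [0.1741, -0.9847, 0.0000], [0.6963, 0.1231, -0.7071]], R = [[5.7446, -3.1334, -4.5260], [0.0000, 1.4771, -2.8311], [0.0000, 0.0000, 0.7071]]

e_1 = v_1/‖v_1‖ = (-4, 1, 4)/5.7446 = (-0.6963, 0.1741, 0.6963).
r_{12} = e_1·v_2 = -3.1334.
u_2 = v_2 + 3.1334·e_1 = (-0.1818, -1.4545, 0.1818).
‖u_2‖ = 1.4771, so e_2 = (-0.1231, -0.9847, 0.1231).
r_{13} = e_1·v_3 = -4.5260; r_{23} = e_2·v_3 = -2.8311.
u_3 = v_3 + 4.5260·e_1 + 2.8311·e_2 = (-0.5000, 0.0000, -0.5000).
‖u_3‖ = 0.7071, so e_3 = (-0.7071, 0.0000, -0.7071).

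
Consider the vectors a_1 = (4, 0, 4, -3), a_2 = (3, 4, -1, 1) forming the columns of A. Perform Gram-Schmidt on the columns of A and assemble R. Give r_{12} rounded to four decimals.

a_1 = (4, 0, 4, -3); ‖a_1‖ = 6.4031, so e_1 = (0.6247, 0.0000, 0.6247, -0.4685).
r_{12} = e_1·a_2 = 0.7809.

r_{12} = 0.7809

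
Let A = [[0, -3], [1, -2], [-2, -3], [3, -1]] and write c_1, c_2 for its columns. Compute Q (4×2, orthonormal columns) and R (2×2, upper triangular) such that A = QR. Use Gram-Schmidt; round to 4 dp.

Q = [[0.0000, -0.6265], [0.2673, -0.4326], [-0.5345, -0.5967], [0.8018, -0.2536]], R = [[3.7417, 0.2673], [0.0000, 4.7884]]

q_1 = c_1/‖c_1‖ = (0, 1, -2, 3)/3.7417 = (0.0000, 0.2673, -0.5345, 0.8018).
r_{12} = q_1·c_2 = 0.2673.
u_2 = c_2 − 0.2673·q_1 = (-3.0000, -2.0714, -2.8571, -1.2143).
‖u_2‖ = 4.7884, so q_2 = (-0.6265, -0.4326, -0.5967, -0.2536).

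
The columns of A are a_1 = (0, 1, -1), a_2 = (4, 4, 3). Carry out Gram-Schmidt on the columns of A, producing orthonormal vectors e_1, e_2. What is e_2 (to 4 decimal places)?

e_2 = (0.6285, 0.5500, 0.5500)

e_1 = a_1/‖a_1‖ = (0, 1, -1)/1.4142 = (0.0000, 0.7071, -0.7071).
r_{12} = e_1·a_2 = 0.7071.
u_2 = a_2 − 0.7071·e_1 = (4.0000, 3.5000, 3.5000).
‖u_2‖ = 6.3640, so e_2 = (0.6285, 0.5500, 0.5500).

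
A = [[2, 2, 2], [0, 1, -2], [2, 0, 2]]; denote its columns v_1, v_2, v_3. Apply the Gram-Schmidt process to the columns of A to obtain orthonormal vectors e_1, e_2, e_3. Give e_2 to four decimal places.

e_2 = (0.5774, 0.5774, -0.5774)

v_1 = (2, 0, 2); ‖v_1‖ = 2.8284, so e_1 = (0.7071, 0.0000, 0.7071).
e_1·v_2 = 0.7071·2 + 0.0000·1 + 0.7071·0 = 1.4142.
u_2 = v_2 − 1.4142·e_1 = (1.0000, 1.0000, -1.0000).
‖u_2‖ = 1.7321, so e_2 = (0.5774, 0.5774, -0.5774).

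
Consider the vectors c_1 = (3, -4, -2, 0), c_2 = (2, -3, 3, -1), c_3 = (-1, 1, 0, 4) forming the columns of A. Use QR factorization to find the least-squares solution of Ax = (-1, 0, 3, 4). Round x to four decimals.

c_1 = (3, -4, -2, 0); ‖c_1‖ = 5.3852, so q_1 = (0.5571, -0.7428, -0.3714, 0.0000).
q_1·c_2 = 0.5571·2 + (-0.7428)·(-3) + (-0.3714)·3 + 0.0000·(-1) = 2.2283.
u_2 = c_2 − 2.2283·q_1 = (0.7586, -1.3448, 3.8276, -1.0000).
‖u_2‖ = 4.2467, so q_2 = (0.1786, -0.3167, 0.9013, -0.2355).
q_1·c_3 = 0.5571·(-1) + (-0.7428)·1 + (-0.3714)·0 + 0.0000·4 = -1.2999; q_2·c_3 = 0.1786·(-1) + (-0.3167)·1 + 0.9013·0 + (-0.2355)·4 = -1.4372.
u_3 = c_3 + 1.2999·q_1 + 1.4372·q_2 = (-0.0191, -0.4207, 0.8126, 3.6616).
‖u_3‖ = 3.7742, so q_3 = (-0.0051, -0.1115, 0.2153, 0.9702).
Qᵀb = (-1.6713, 1.5834, 4.5316).
Back-substitute: x_3 = 4.5316/3.7742 = 1.2007.
x_2 = (1.5834 + 1.4372·1.2007)/4.2467 = 0.7792.
x_1 = (-1.6713 − 2.2283·0.7792 + 1.2999·1.2007)/5.3852 = -0.3430.

x = (-0.3430, 0.7792, 1.2007)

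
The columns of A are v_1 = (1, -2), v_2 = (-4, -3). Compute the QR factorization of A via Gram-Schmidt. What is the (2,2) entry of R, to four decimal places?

q_1 = v_1/‖v_1‖ = (1, -2)/2.2361 = (0.4472, -0.8944).
r_{12} = q_1·v_2 = 0.8944.
u_2 = v_2 − 0.8944·q_1 = (-4.4000, -2.2000).
r_{22} = ‖u_2‖ = 4.9193.

r_{22} = 4.9193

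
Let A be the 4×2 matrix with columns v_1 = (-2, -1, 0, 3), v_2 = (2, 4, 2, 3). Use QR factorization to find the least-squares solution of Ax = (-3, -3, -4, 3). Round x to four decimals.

x = (1.3254, -0.5553)

v_1 = (-2, -1, 0, 3); ‖v_1‖ = 3.7417, so q_1 = (-0.5345, -0.2673, 0.0000, 0.8018).
q_1·v_2 = (-0.5345)·2 + (-0.2673)·4 + 0.0000·2 + 0.8018·3 = 0.2673.
u_2 = v_2 − 0.2673·q_1 = (2.1429, 4.0714, 2.0000, 2.7857).
‖u_2‖ = 5.7383, so q_2 = (0.3734, 0.7095, 0.3485, 0.4855).
Qᵀb = (4.8107, -3.1866).
Back-substitute: x_2 = -3.1866/5.7383 = -0.5553.
x_1 = (4.8107 − 0.2673·(-0.5553))/3.7417 = 1.3254.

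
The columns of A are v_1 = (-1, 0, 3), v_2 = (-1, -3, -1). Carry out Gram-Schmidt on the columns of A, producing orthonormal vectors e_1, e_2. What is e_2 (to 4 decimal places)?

e_2 = (-0.3686, -0.9214, -0.1229)

v_1 = (-1, 0, 3); ‖v_1‖ = 3.1623, so e_1 = (-0.3162, 0.0000, 0.9487).
e_1·v_2 = (-0.3162)·(-1) + 0.0000·(-3) + 0.9487·(-1) = -0.6325.
u_2 = v_2 + 0.6325·e_1 = (-1.2000, -3.0000, -0.4000).
‖u_2‖ = 3.2558, so e_2 = (-0.3686, -0.9214, -0.1229).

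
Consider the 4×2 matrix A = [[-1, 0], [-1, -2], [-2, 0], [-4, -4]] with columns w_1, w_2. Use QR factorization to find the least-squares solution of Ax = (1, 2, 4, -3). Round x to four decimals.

x = (-1.0690, 1.3621)

q_1 = w_1/‖w_1‖ = (-1, -1, -2, -4)/4.6904 = (-0.2132, -0.2132, -0.4264, -0.8528).
r_{12} = q_1·w_2 = 3.8376.
u_2 = w_2 − 3.8376·q_1 = (0.8182, -1.1818, 1.6364, -0.7273).
‖u_2‖ = 2.2962, so q_2 = (0.3563, -0.5147, 0.7126, -0.3167).
Qᵀb = (0.2132, 3.1276).
Back-substitute: x_2 = 3.1276/2.2962 = 1.3621.
x_1 = (0.2132 − 3.8376·1.3621)/4.6904 = -1.0690.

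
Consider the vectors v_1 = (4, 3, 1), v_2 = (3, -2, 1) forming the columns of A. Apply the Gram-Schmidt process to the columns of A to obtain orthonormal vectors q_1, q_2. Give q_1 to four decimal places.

q_1 = (0.7845, 0.5883, 0.1961)

q_1 = v_1/‖v_1‖ = (4, 3, 1)/5.0990 = (0.7845, 0.5883, 0.1961).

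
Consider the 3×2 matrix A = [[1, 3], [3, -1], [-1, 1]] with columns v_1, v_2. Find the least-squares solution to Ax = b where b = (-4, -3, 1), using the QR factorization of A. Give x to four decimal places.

v_1 = (1, 3, -1); ‖v_1‖ = 3.3166, so e_1 = (0.3015, 0.9045, -0.3015).
e_1·v_2 = 0.3015·3 + 0.9045·(-1) + (-0.3015)·1 = -0.3015.
u_2 = v_2 + 0.3015·e_1 = (3.0909, -0.7273, 0.9091).
‖u_2‖ = 3.3029, so e_2 = (0.9358, -0.2202, 0.2752).
Qᵀb = (-4.2212, -2.8075).
Back-substitute: x_2 = -2.8075/3.3029 = -0.8500.
x_1 = (-4.2212 + 0.3015·(-0.8500))/3.3166 = -1.3500.

x = (-1.3500, -0.8500)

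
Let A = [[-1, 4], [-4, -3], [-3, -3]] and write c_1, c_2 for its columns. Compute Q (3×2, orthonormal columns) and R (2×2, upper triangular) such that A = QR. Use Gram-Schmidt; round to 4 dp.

Q = [[-0.1961, 0.9728], [-0.7845, -0.0804], [-0.5883, -0.2171]], R = [[5.0990, 3.3340], [0.0000, 4.7838]]

c_1 = (-1, -4, -3); ‖c_1‖ = 5.0990, so q_1 = (-0.1961, -0.7845, -0.5883).
q_1·c_2 = (-0.1961)·4 + (-0.7845)·(-3) + (-0.5883)·(-3) = 3.3340.
u_2 = c_2 − 3.3340·q_1 = (4.6538, -0.3846, -1.0385).
‖u_2‖ = 4.7838, so q_2 = (0.9728, -0.0804, -0.2171).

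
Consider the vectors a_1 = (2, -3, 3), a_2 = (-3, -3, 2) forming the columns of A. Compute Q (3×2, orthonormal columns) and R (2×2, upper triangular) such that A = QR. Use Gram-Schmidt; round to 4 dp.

Q = [[0.4264, -0.8921], [-0.6396, -0.4142], [0.6396, 0.1805]], R = [[4.6904, 1.9188], [0.0000, 4.2800]]

e_1 = a_1/‖a_1‖ = (2, -3, 3)/4.6904 = (0.4264, -0.6396, 0.6396).
r_{12} = e_1·a_2 = 1.9188.
u_2 = a_2 − 1.9188·e_1 = (-3.8182, -1.7727, 0.7727).
‖u_2‖ = 4.2800, so e_2 = (-0.8921, -0.4142, 0.1805).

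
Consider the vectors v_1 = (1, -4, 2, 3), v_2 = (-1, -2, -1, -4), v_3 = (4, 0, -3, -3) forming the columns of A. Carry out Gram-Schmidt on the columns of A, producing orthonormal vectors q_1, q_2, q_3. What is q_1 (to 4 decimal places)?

v_1 = (1, -4, 2, 3); ‖v_1‖ = 5.4772, so q_1 = (0.1826, -0.7303, 0.3651, 0.5477).

q_1 = (0.1826, -0.7303, 0.3651, 0.5477)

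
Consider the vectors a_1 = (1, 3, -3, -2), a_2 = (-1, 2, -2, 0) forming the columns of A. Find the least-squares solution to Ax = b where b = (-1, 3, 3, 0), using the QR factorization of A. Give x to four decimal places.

e_1 = a_1/‖a_1‖ = (1, 3, -3, -2)/4.7958 = (0.2085, 0.6255, -0.6255, -0.4170).
r_{12} = e_1·a_2 = 2.2937.
u_2 = a_2 − 2.2937·e_1 = (-1.4783, 0.5652, -0.5652, 0.9565).
‖u_2‖ = 1.9337, so e_2 = (-0.7645, 0.2923, -0.2923, 0.4947).
Qᵀb = (-0.2085, 0.7645).
Back-substitute: x_2 = 0.7645/1.9337 = 0.3953.
x_1 = (-0.2085 − 2.2937·0.3953)/4.7958 = -0.2326.

x = (-0.2326, 0.3953)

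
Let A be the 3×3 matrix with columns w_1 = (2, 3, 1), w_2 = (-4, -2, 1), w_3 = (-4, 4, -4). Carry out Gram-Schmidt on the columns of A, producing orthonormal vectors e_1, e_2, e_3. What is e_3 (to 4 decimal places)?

e_1 = w_1/‖w_1‖ = (2, 3, 1)/3.7417 = (0.5345, 0.8018, 0.2673).
r_{12} = e_1·w_2 = -3.4744.
u_2 = w_2 + 3.4744·e_1 = (-2.1429, 0.7857, 1.9286).
‖u_2‖ = 2.9881, so e_2 = (-0.7171, 0.2630, 0.6454).
r_{13} = e_1·w_3 = 0.0000; r_{23} = e_2·w_3 = 1.3387.
u_3 = w_3 + 0.0000·e_1 − 1.3387·e_2 = (-3.0400, 3.6480, -4.8640).
‖u_3‖ = 6.7976, so e_3 = (-0.4472, 0.5367, -0.7155).

e_3 = (-0.4472, 0.5367, -0.7155)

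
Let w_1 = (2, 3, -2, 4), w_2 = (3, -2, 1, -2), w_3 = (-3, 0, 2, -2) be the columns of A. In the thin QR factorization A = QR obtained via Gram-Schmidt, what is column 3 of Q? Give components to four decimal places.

e_3 = (0.0822, 0.6576, 0.7294, -0.1696)

e_1 = w_1/‖w_1‖ = (2, 3, -2, 4)/5.7446 = (0.3482, 0.5222, -0.3482, 0.6963).
r_{12} = e_1·w_2 = -1.7408.
u_2 = w_2 + 1.7408·e_1 = (3.6061, -1.0909, 0.3939, -0.7879).
‖u_2‖ = 3.8691, so e_2 = (0.9320, -0.2820, 0.1018, -0.2036).
r_{13} = e_1·w_3 = -3.1334; r_{23} = e_2·w_3 = -2.1852.
u_3 = w_3 + 3.1334·e_1 + 2.1852·e_2 = (0.1275, 1.0202, 1.1316, -0.2632).
‖u_3‖ = 1.5514, so e_3 = (0.0822, 0.6576, 0.7294, -0.1696).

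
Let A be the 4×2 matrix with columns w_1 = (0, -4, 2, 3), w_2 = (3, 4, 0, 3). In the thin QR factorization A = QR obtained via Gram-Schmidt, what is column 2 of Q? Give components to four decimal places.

q_2 = (0.5278, 0.5338, 0.0849, 0.6552)

w_1 = (0, -4, 2, 3); ‖w_1‖ = 5.3852, so q_1 = (0.0000, -0.7428, 0.3714, 0.5571).
q_1·w_2 = 0.0000·3 + (-0.7428)·4 + 0.3714·0 + 0.5571·3 = -1.2999.
u_2 = w_2 + 1.2999·q_1 = (3.0000, 3.0345, 0.4828, 3.7241).
‖u_2‖ = 5.6842, so q_2 = (0.5278, 0.5338, 0.0849, 0.6552).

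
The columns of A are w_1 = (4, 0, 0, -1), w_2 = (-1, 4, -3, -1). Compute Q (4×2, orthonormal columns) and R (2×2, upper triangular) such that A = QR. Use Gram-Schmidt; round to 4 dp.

Q = [[0.9701, -0.0572], [0.0000, 0.7775], [0.0000, -0.5831], [-0.2425, -0.2287]], R = [[4.1231, -0.7276], [0.0000, 5.1450]]

e_1 = w_1/‖w_1‖ = (4, 0, 0, -1)/4.1231 = (0.9701, 0.0000, 0.0000, -0.2425).
r_{12} = e_1·w_2 = -0.7276.
u_2 = w_2 + 0.7276·e_1 = (-0.2941, 4.0000, -3.0000, -1.1765).
‖u_2‖ = 5.1450, so e_2 = (-0.0572, 0.7775, -0.5831, -0.2287).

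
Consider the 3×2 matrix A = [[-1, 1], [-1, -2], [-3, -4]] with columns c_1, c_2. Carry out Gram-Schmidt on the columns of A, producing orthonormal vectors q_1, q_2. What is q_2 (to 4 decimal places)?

q_2 = (0.9190, -0.3446, -0.1915)

c_1 = (-1, -1, -3); ‖c_1‖ = 3.3166, so q_1 = (-0.3015, -0.3015, -0.9045).
q_1·c_2 = (-0.3015)·1 + (-0.3015)·(-2) + (-0.9045)·(-4) = 3.9196.
u_2 = c_2 − 3.9196·q_1 = (2.1818, -0.8182, -0.4545).
‖u_2‖ = 2.3741, so q_2 = (0.9190, -0.3446, -0.1915).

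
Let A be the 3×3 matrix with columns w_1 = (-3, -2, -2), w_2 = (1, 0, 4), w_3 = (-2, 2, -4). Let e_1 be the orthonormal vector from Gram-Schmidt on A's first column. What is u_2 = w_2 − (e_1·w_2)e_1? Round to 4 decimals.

w_1 = (-3, -2, -2); ‖w_1‖ = 4.1231, so e_1 = (-0.7276, -0.4851, -0.4851).
e_1·w_2 = (-0.7276)·1 + (-0.4851)·0 + (-0.4851)·4 = -2.6679.
u_2 = w_2 + 2.6679·e_1 = (-0.9412, -1.2941, 2.7059).

u_2 = (-0.9412, -1.2941, 2.7059)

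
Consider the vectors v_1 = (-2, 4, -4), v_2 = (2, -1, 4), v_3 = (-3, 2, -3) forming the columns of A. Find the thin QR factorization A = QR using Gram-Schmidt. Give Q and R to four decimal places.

Q = [[-0.3333, 0.2981, -0.8944], [0.6667, 0.7454, 0.0000], [-0.6667, 0.5963, 0.4472]], R = [[6.0000, -4.0000, 4.3333], [0.0000, 2.2361, -1.1926], [0.0000, 0.0000, 1.3416]]

v_1 = (-2, 4, -4); ‖v_1‖ = 6.0000, so q_1 = (-0.3333, 0.6667, -0.6667).
q_1·v_2 = (-0.3333)·2 + 0.6667·(-1) + (-0.6667)·4 = -4.0000.
u_2 = v_2 + 4.0000·q_1 = (0.6667, 1.6667, 1.3333).
‖u_2‖ = 2.2361, so q_2 = (0.2981, 0.7454, 0.5963).
q_1·v_3 = (-0.3333)·(-3) + 0.6667·2 + (-0.6667)·(-3) = 4.3333; q_2·v_3 = 0.2981·(-3) + 0.7454·2 + 0.5963·(-3) = -1.1926.
u_3 = v_3 − 4.3333·q_1 + 1.1926·q_2 = (-1.2000, 0.0000, 0.6000).
‖u_3‖ = 1.3416, so q_3 = (-0.8944, 0.0000, 0.4472).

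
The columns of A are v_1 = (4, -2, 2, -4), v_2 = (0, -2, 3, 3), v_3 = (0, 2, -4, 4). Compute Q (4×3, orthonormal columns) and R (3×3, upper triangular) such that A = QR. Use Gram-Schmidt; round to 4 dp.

v_1 = (4, -2, 2, -4); ‖v_1‖ = 6.3246, so e_1 = (0.6325, -0.3162, 0.3162, -0.6325).
e_1·v_2 = 0.6325·0 + (-0.3162)·(-2) + 0.3162·3 + (-0.6325)·3 = -0.3162.
u_2 = v_2 + 0.3162·e_1 = (0.2000, -2.1000, 3.1000, 2.8000).
‖u_2‖ = 4.6797, so e_2 = (0.0427, -0.4487, 0.6624, 0.5983).
e_1·v_3 = 0.6325·0 + (-0.3162)·2 + 0.3162·(-4) + (-0.6325)·4 = -4.4272; e_2·v_3 = 0.0427·0 + (-0.4487)·2 + 0.6624·(-4) + 0.5983·4 = -1.1539.
u_3 = v_3 + 4.4272·e_1 + 1.1539·e_2 = (2.8493, 0.0822, -1.8356, 1.8904).
‖u_3‖ = 3.8818, so e_3 = (0.7340, 0.0212, -0.4729, 0.4870).

Q = [[0.6325, 0.0427, 0.7340], [-0.3162, -0.4487, 0.0212], [0.3162, 0.6624, -0.4729], [-0.6325, 0.5983, 0.4870]], R = [[6.3246, -0.3162, -4.4272], [0.0000, 4.6797, -1.1539], [0.0000, 0.0000, 3.8818]]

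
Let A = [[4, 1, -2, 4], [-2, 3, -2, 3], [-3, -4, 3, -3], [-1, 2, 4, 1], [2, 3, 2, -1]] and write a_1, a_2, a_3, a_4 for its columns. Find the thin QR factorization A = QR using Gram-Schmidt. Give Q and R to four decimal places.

Q = [[0.6860, -0.1122, -0.0854, 0.6267], [-0.3430, 0.6632, -0.4755, 0.2006], [-0.5145, -0.4796, 0.3180, 0.1898], [-0.1715, 0.4183, 0.6476, 0.5243], [0.3430, 0.3775, 0.4961, -0.5060]], R = [[5.8310, 2.4010, -2.2295, 2.7440], [0.0000, 5.7650, -0.1122, 3.0203], [0.0000, 0.0000, 5.6583, -2.5703], [0.0000, 0.0000, 0.0000, 3.5697]]

e_1 = a_1/‖a_1‖ = (4, -2, -3, -1, 2)/5.8310 = (0.6860, -0.3430, -0.5145, -0.1715, 0.3430).
r_{12} = e_1·a_2 = 2.4010.
u_2 = a_2 − 2.4010·e_1 = (-0.6471, 3.8235, -2.7647, 2.4118, 2.1765).
‖u_2‖ = 5.7650, so e_2 = (-0.1122, 0.6632, -0.4796, 0.4183, 0.3775).
r_{13} = e_1·a_3 = -2.2295; r_{23} = e_2·a_3 = -0.1122.
u_3 = a_3 + 2.2295·e_1 + 0.1122·e_2 = (-0.4832, -2.6903, 1.7991, 3.6646, 2.8071).
‖u_3‖ = 5.6583, so e_3 = (-0.0854, -0.4755, 0.3180, 0.6476, 0.4961).
r_{14} = e_1·a_4 = 2.7440; r_{24} = e_2·a_4 = 3.0203; r_{34} = e_3·a_4 = -2.5703.
u_4 = a_4 − 2.7440·e_1 − 3.0203·e_2 + 2.5703·e_3 = (2.2372, 0.7160, 0.6774, 1.8717, -1.8063).
‖u_4‖ = 3.5697, so e_4 = (0.6267, 0.2006, 0.1898, 0.5243, -0.5060).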